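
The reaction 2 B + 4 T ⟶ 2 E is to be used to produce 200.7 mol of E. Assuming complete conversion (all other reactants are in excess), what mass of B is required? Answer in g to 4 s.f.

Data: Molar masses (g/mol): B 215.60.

n(E) = 200.7 mol
n(B) = (2/2) × 200.7 = 200.7 mol
mass = 200.7 × 215.60 = 43270 g

43270 g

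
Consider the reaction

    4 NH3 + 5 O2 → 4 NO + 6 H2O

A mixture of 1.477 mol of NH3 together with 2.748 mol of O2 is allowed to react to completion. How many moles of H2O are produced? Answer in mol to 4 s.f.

n(NH3) = 1.477 mol
n(O2) = 2.748 mol
n/ν → NH3: 0.3693, O2: 0.5496; NH3 is limiting.
n(H2O) = (6/4) × 1.477 = 2.216 mol

2.216 mol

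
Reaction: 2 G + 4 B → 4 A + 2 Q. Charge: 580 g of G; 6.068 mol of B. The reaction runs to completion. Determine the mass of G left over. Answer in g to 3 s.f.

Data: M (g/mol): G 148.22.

130 g

n(G) = 580.0 / 148.22 = 3.913 mol
n(B) = 6.068 mol
n/ν for G = 3.913/2 = 1.957
n/ν for B = 6.068/4 = 1.517
Smallest n/ν is B → limiting reagent.
G consumed = (2/4) × 6.068 = 3.034 mol
G remaining = 3.913 − 3.034 = 0.8790 mol
mass = 0.8790 × 148.22 = 130.3 g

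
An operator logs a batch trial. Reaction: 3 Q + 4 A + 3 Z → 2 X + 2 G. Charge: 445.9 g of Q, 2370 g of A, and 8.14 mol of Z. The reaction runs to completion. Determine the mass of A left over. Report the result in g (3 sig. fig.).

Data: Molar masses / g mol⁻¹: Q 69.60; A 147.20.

1110 g

n(Q) = 445.9 / 69.60 = 6.407 mol
n(A) = 2370 / 147.20 = 16.10 mol
n(Z) = 8.140 mol
n/ν for Q = 6.407/3 = 2.136
n/ν for A = 16.10/4 = 4.025
n/ν for Z = 8.140/3 = 2.713
Smallest n/ν is Q → limiting reagent.
A consumed = (4/3) × 6.407 = 8.543 mol
A remaining = 16.10 − 8.543 = 7.557 mol
mass = 7.557 × 147.20 = 1112 g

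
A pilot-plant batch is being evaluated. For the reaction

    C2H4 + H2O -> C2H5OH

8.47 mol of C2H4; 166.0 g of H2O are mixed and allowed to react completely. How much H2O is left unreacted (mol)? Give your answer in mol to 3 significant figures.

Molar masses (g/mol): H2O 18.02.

n(C2H4) = 8.470 mol
n(H2O) = 166.0 / 18.02 = 9.212 mol
n/ν → C2H4: 8.470, H2O: 9.212; C2H4 is limiting.
H2O consumed = (1/1) × 8.470 = 8.470 mol
H2O remaining = 9.212 − 8.470 = 0.7420 mol

0.742 mol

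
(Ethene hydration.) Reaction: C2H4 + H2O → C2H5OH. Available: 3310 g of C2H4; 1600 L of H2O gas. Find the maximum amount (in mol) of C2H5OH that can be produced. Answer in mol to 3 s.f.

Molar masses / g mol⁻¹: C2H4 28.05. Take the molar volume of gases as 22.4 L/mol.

n(C2H4) = 3310 / 28.05 = 118.0 mol
n(H2O) = 1600 / 22.4 = 71.43 mol
n/ν for C2H4 = 118.0/1 = 118.0
n/ν for H2O = 71.43/1 = 71.43
Smallest n/ν is H2O → limiting reagent.
n(C2H5OH) = (1/1) × 71.43 = 71.43 mol

71.4 mol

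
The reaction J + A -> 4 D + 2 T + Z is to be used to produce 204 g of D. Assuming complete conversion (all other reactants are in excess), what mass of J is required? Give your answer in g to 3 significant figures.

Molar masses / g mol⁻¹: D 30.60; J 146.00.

243 g

n(D) = 204 / 30.60 = 6.667 mol
n(J) = (1/4) × 6.667 = 1.667 mol
mass = 1.667 × 146.00 = 243.4 g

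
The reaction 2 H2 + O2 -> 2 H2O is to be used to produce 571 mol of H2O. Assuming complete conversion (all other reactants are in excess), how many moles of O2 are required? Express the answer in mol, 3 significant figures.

n(H2O) = 571.0 mol
n(O2) = (1/2) × 571.0 = 285.5 mol

286 mol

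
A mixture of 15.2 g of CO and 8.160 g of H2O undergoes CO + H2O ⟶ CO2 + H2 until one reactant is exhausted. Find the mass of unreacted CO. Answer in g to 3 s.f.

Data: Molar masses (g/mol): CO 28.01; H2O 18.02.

n(CO) = 15.20 / 28.01 = 0.5427 mol
n(H2O) = 8.160 / 18.02 = 0.4528 mol
n/ν for CO = 0.5427/1 = 0.5427
n/ν for H2O = 0.4528/1 = 0.4528
Smallest n/ν is H2O → limiting reagent.
CO consumed = (1/1) × 0.4528 = 0.4528 mol
CO remaining = 0.5427 − 0.4528 = 0.08990 mol
mass = 0.08990 × 28.01 = 2.518 g

2.52 g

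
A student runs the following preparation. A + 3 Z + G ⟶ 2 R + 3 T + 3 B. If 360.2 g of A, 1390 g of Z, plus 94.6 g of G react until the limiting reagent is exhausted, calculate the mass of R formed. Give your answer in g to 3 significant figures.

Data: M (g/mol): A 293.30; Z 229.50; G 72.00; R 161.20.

n(A) = 360.2 / 293.30 = 1.228 mol
n(Z) = 1390 / 229.50 = 6.057 mol
n(G) = 94.60 / 72.00 = 1.314 mol
n/ν → A: 1.228, Z: 2.019, G: 1.314; A is limiting.
n(R) = (2/1) × 1.228 = 2.456 mol
mass = 2.456 × 161.20 = 395.9 g

396 g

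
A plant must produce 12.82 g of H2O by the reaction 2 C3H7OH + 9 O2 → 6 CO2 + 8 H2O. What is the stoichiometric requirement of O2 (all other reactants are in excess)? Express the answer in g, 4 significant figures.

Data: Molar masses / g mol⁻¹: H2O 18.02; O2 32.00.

n(H2O) = 12.82 / 18.02 = 0.7114 mol
n(O2) = (9/8) × 0.7114 = 0.8003 mol
mass = 0.8003 × 32.00 = 25.61 g

25.61 g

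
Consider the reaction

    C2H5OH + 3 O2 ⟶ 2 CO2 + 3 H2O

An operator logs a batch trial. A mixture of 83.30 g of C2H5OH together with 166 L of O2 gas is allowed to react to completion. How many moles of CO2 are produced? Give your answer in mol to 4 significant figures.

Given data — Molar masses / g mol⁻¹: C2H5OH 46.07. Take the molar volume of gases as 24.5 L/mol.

3.616 mol

n(C2H5OH) = 83.30 / 46.07 = 1.808 mol
n(O2) = 166.0 / 24.5 = 6.776 mol
n/ν → C2H5OH: 1.808, O2: 2.259; C2H5OH is limiting.
n(CO2) = (2/1) × 1.808 = 3.616 mol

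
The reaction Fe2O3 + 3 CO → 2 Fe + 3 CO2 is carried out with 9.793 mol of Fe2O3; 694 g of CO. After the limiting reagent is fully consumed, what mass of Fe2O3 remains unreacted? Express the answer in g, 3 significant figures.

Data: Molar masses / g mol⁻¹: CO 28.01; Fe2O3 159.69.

245 g

n(Fe2O3) = 9.793 mol
n(CO) = 694.0 / 28.01 = 24.78 mol
n/ν → Fe2O3: 9.793, CO: 8.260; CO is limiting.
Fe2O3 consumed = (1/3) × 24.78 = 8.260 mol
Fe2O3 remaining = 9.793 − 8.260 = 1.533 mol
mass = 1.533 × 159.69 = 244.8 g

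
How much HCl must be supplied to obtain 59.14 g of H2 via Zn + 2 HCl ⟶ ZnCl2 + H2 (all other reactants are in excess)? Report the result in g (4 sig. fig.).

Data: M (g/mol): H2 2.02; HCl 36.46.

2135 g

n(H2) = 59.14 / 2.02 = 29.28 mol
n(HCl) = (2/1) × 29.28 = 58.56 mol
mass = 58.56 × 36.46 = 2135 g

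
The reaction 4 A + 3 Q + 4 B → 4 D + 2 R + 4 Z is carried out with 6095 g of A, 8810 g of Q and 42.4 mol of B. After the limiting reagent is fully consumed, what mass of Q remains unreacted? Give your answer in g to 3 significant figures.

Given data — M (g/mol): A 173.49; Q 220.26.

n(A) = 6095 / 173.49 = 35.13 mol
n(Q) = 8810 / 220.26 = 40.00 mol
n(B) = 42.40 mol
n/ν → A: 8.783, Q: 13.33, B: 10.60; A is limiting.
Q consumed = (3/4) × 35.13 = 26.35 mol
Q remaining = 40.00 − 26.35 = 13.65 mol
mass = 13.65 × 220.26 = 3007 g

3010 g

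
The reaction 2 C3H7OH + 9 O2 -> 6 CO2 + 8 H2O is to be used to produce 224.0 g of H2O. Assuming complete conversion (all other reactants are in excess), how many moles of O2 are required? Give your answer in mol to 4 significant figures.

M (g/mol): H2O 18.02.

n(H2O) = 224.0 / 18.02 = 12.43 mol
n(O2) = (9/8) × 12.43 = 13.98 mol

13.98 mol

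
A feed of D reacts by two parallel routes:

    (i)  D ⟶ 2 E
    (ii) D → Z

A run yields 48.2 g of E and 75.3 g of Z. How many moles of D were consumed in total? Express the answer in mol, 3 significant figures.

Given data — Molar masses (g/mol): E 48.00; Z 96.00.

n(E) = 48.2 / 48.00 = 1.004 mol
n(Z) = 75.3 / 96.00 = 0.7844 mol
n(D) via (i) = (1/2)×1.004 = 0.5020 mol
n(D) via (ii) = (1/1)×0.7844 = 0.7844 mol
total n(D) = 0.5020 + 0.7844 = 1.286 mol

1.29 mol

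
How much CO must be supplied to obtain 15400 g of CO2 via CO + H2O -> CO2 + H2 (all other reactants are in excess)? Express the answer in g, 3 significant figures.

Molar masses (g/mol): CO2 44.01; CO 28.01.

n(CO2) = 15400 / 44.01 = 349.9 mol
n(CO) = (1/1) × 349.9 = 349.9 mol
mass = 349.9 × 28.01 = 9801 g

9800 g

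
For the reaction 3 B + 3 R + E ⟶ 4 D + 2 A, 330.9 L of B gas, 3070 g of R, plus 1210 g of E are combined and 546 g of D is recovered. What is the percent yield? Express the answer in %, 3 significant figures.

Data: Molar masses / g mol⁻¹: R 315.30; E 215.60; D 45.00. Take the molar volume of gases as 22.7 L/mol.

93.5 %

n(B) = 330.9 / 22.7 = 14.58 mol
n(R) = 3070 / 315.30 = 9.737 mol
n(E) = 1210 / 215.60 = 5.612 mol
n/ν for B = 14.58/3 = 4.860
n/ν for R = 9.737/3 = 3.246
n/ν for E = 5.612/1 = 5.612
Smallest n/ν is R → limiting reagent.
theoretical n(D) = (4/3) × 9.737 = 12.98 mol → 584.1 g
% yield = 546 / 584.1 × 100 = 93.48 %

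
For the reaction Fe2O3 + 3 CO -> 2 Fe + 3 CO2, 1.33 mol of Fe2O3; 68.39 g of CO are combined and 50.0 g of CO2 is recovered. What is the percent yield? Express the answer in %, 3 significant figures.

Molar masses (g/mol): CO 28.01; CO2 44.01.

n(Fe2O3) = 1.330 mol
n(CO) = 68.39 / 28.01 = 2.442 mol
n/ν for Fe2O3 = 1.330/1 = 1.330
n/ν for CO = 2.442/3 = 0.8140
Smallest n/ν is CO → limiting reagent.
theoretical n(CO2) = (3/3) × 2.442 = 2.442 mol → 107.5 g
% yield = 50.0 / 107.5 × 100 = 46.51 %

46.5 %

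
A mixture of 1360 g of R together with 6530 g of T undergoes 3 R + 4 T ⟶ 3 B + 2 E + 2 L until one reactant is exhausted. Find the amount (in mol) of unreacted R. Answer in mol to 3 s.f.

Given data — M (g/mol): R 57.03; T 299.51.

n(R) = 1360 / 57.03 = 23.85 mol
n(T) = 6530 / 299.51 = 21.80 mol
n/ν → R: 7.950, T: 5.450; T is limiting.
R consumed = (3/4) × 21.80 = 16.35 mol
R remaining = 23.85 − 16.35 = 7.500 mol

7.50 mol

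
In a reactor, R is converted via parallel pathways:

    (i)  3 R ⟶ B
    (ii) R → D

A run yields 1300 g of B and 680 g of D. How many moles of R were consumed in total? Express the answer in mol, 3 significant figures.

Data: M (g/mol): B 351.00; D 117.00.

16.9 mol

n(B) = 1300 / 351.00 = 3.704 mol
n(D) = 680 / 117.00 = 5.812 mol
n(R) via (i) = (3/1)×3.704 = 11.11 mol
n(R) via (ii) = (1/1)×5.812 = 5.812 mol
total n(R) = 11.11 + 5.812 = 16.92 mol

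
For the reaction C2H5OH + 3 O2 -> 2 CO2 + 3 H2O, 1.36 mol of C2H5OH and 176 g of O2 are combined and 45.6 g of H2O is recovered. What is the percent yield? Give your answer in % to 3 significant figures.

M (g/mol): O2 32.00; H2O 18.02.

62.0 %

n(C2H5OH) = 1.360 mol
n(O2) = 176.0 / 32.00 = 5.500 mol
n/ν for C2H5OH = 1.360/1 = 1.360
n/ν for O2 = 5.500/3 = 1.833
Smallest n/ν is C2H5OH → limiting reagent.
theoretical n(H2O) = (3/1) × 1.360 = 4.080 mol → 73.52 g
% yield = 45.6 / 73.52 × 100 = 62.02 %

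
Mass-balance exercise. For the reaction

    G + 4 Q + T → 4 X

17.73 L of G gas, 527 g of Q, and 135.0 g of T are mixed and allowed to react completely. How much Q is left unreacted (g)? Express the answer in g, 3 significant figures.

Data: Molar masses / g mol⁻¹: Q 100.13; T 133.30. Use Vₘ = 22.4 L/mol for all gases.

210 g

n(G) = 17.73 / 22.4 = 0.7915 mol
n(Q) = 527.0 / 100.13 = 5.263 mol
n(T) = 135.0 / 133.30 = 1.013 mol
n/ν → G: 0.7915, Q: 1.316, T: 1.013; G is limiting.
Q consumed = (4/1) × 0.7915 = 3.166 mol
Q remaining = 5.263 − 3.166 = 2.097 mol
mass = 2.097 × 100.13 = 210.0 g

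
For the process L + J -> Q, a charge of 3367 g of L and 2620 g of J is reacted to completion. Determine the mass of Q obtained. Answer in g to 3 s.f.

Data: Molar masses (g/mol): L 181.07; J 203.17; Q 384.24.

4960 g

n(L) = 3367 / 181.07 = 18.60 mol
n(J) = 2620 / 203.17 = 12.90 mol
n/ν for L = 18.60/1 = 18.60
n/ν for J = 12.90/1 = 12.90
Smallest n/ν is J → limiting reagent.
n(Q) = (1/1) × 12.90 = 12.90 mol
mass = 12.90 × 384.24 = 4957 g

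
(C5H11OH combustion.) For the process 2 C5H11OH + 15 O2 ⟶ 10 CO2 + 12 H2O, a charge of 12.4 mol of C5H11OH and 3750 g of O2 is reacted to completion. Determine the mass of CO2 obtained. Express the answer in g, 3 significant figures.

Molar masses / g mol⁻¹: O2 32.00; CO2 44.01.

n(C5H11OH) = 12.40 mol
n(O2) = 3750 / 32.00 = 117.2 mol
n/ν → C5H11OH: 6.200, O2: 7.813; C5H11OH is limiting.
n(CO2) = (10/2) × 12.40 = 62.00 mol
mass = 62.00 × 44.01 = 2729 g

2730 g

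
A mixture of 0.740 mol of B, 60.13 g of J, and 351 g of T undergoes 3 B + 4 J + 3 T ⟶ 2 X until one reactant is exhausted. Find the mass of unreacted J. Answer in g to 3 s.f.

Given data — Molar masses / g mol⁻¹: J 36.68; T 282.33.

n(B) = 0.7400 mol
n(J) = 60.13 / 36.68 = 1.639 mol
n(T) = 351.0 / 282.33 = 1.243 mol
n/ν → B: 0.2467, J: 0.4098, T: 0.4143; B is limiting.
J consumed = (4/3) × 0.7400 = 0.9867 mol
J remaining = 1.639 − 0.9867 = 0.6523 mol
mass = 0.6523 × 36.68 = 23.93 g

23.9 g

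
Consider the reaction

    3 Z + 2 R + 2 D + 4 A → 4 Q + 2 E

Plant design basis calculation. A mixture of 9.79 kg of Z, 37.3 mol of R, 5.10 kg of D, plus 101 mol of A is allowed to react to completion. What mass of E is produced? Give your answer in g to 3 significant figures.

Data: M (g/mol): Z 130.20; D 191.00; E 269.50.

7200 g

n(Z) = 9.790×1000 / 130.20 = 75.19 mol
n(R) = 37.30 mol
n(D) = 5.100×1000 / 191.00 = 26.70 mol
n(A) = 101.0 mol
n/ν for Z = 75.19/3 = 25.06
n/ν for R = 37.30/2 = 18.65
n/ν for D = 26.70/2 = 13.35
n/ν for A = 101.0/4 = 25.25
Smallest n/ν is D → limiting reagent.
n(E) = (2/2) × 26.70 = 26.70 mol
mass = 26.70 × 269.50 = 7196 g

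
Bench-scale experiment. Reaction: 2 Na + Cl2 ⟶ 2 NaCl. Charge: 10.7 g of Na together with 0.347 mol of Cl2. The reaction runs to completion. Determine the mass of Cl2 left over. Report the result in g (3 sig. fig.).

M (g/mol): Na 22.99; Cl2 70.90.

8.10 g

n(Na) = 10.70 / 22.99 = 0.4654 mol
n(Cl2) = 0.3470 mol
n/ν for Na = 0.4654/2 = 0.2327
n/ν for Cl2 = 0.3470/1 = 0.3470
Smallest n/ν is Na → limiting reagent.
Cl2 consumed = (1/2) × 0.4654 = 0.2327 mol
Cl2 remaining = 0.3470 − 0.2327 = 0.1143 mol
mass = 0.1143 × 70.90 = 8.104 g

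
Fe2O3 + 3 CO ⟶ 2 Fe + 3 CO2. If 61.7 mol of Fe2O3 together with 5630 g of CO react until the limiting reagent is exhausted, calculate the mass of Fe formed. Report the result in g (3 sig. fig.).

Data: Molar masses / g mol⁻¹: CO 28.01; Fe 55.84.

n(Fe2O3) = 61.70 mol
n(CO) = 5630 / 28.01 = 201.0 mol
n/ν → Fe2O3: 61.70, CO: 67.00; Fe2O3 is limiting.
n(Fe) = (2/1) × 61.70 = 123.4 mol
mass = 123.4 × 55.84 = 6891 g

6890 g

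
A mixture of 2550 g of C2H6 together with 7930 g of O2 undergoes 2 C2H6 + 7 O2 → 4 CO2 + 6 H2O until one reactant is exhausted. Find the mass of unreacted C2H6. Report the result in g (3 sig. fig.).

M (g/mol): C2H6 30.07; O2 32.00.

421 g

n(C2H6) = 2550 / 30.07 = 84.80 mol
n(O2) = 7930 / 32.00 = 247.8 mol
n/ν for C2H6 = 84.80/2 = 42.40
n/ν for O2 = 247.8/7 = 35.40
Smallest n/ν is O2 → limiting reagent.
C2H6 consumed = (2/7) × 247.8 = 70.80 mol
C2H6 remaining = 84.80 − 70.80 = 14.00 mol
mass = 14.00 × 30.07 = 421.0 g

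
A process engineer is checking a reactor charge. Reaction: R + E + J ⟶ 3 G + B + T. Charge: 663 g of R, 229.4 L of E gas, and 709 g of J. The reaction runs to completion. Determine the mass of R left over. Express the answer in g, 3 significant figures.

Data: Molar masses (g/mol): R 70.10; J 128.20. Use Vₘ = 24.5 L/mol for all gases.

275 g

n(R) = 663.0 / 70.10 = 9.458 mol
n(E) = 229.4 / 24.5 = 9.363 mol
n(J) = 709.0 / 128.20 = 5.530 mol
n/ν → R: 9.458, E: 9.363, J: 5.530; J is limiting.
R consumed = (1/1) × 5.530 = 5.530 mol
R remaining = 9.458 − 5.530 = 3.928 mol
mass = 3.928 × 70.10 = 275.4 g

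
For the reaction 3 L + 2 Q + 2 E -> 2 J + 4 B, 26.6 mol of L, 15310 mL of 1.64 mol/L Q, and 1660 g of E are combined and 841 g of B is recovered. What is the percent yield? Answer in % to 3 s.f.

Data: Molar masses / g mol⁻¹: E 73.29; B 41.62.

n(L) = 26.60 mol
n(Q) = 1.64 × 15310/1000 = 25.11 mol
n(E) = 1660 / 73.29 = 22.65 mol
n/ν for L = 26.60/3 = 8.867
n/ν for Q = 25.11/2 = 12.56
n/ν for E = 22.65/2 = 11.33
Smallest n/ν is L → limiting reagent.
theoretical n(B) = (4/3) × 26.60 = 35.47 mol → 1476 g
% yield = 841 / 1476 × 100 = 56.98 %

57.0 %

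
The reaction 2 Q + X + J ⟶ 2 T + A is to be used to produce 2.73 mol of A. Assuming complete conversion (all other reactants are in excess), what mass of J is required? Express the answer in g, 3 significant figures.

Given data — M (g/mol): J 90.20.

n(A) = 2.730 mol
n(J) = (1/1) × 2.730 = 2.730 mol
mass = 2.730 × 90.20 = 246.2 g

246 g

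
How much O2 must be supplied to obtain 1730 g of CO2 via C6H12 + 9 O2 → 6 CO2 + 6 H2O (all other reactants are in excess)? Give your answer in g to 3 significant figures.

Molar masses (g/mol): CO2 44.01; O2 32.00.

n(CO2) = 1730 / 44.01 = 39.31 mol
n(O2) = (9/6) × 39.31 = 58.97 mol
mass = 58.97 × 32.00 = 1887 g

1890 g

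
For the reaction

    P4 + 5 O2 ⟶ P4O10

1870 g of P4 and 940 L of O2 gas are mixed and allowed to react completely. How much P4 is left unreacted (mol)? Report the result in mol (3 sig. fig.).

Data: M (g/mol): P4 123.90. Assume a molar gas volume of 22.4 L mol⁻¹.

6.70 mol

n(P4) = 1870 / 123.90 = 15.09 mol
n(O2) = 940.0 / 22.4 = 41.96 mol
n/ν → P4: 15.09, O2: 8.392; O2 is limiting.
P4 consumed = (1/5) × 41.96 = 8.392 mol
P4 remaining = 15.09 − 8.392 = 6.698 mol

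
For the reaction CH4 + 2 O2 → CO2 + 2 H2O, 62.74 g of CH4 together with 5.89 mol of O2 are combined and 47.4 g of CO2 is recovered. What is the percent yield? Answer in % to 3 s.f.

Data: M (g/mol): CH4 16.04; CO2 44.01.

36.6 %

n(CH4) = 62.74 / 16.04 = 3.911 mol
n(O2) = 5.890 mol
n/ν for CH4 = 3.911/1 = 3.911
n/ν for O2 = 5.890/2 = 2.945
Smallest n/ν is O2 → limiting reagent.
theoretical n(CO2) = (1/2) × 5.890 = 2.945 mol → 129.6 g
% yield = 47.4 / 129.6 × 100 = 36.57 %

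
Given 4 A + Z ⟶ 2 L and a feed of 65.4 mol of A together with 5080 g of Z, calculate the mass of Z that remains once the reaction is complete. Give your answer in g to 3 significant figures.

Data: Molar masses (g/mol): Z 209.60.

n(A) = 65.40 mol
n(Z) = 5080 / 209.60 = 24.24 mol
n/ν → A: 16.35, Z: 24.24; A is limiting.
Z consumed = (1/4) × 65.40 = 16.35 mol
Z remaining = 24.24 − 16.35 = 7.890 mol
mass = 7.890 × 209.60 = 1654 g

1650 g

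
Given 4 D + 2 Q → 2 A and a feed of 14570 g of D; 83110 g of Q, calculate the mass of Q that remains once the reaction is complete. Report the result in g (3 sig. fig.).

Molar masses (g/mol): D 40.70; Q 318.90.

n(D) = 14570 / 40.70 = 358.0 mol
n(Q) = 83110 / 318.90 = 260.6 mol
n/ν for D = 358.0/4 = 89.50
n/ν for Q = 260.6/2 = 130.3
Smallest n/ν is D → limiting reagent.
Q consumed = (2/4) × 358.0 = 179.0 mol
Q remaining = 260.6 − 179.0 = 81.60 mol
mass = 81.60 × 318.90 = 26020 g

26000 g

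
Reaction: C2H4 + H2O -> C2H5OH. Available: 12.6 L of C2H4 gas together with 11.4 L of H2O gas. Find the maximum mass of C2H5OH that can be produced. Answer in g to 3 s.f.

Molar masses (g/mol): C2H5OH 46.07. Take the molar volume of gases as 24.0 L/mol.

n(C2H4) = 12.60 / 24.0 = 0.5250 mol
n(H2O) = 11.40 / 24.0 = 0.4750 mol
n/ν for C2H4 = 0.5250/1 = 0.5250
n/ν for H2O = 0.4750/1 = 0.4750
Smallest n/ν is H2O → limiting reagent.
n(C2H5OH) = (1/1) × 0.4750 = 0.4750 mol
mass = 0.4750 × 46.07 = 21.88 g

21.9 g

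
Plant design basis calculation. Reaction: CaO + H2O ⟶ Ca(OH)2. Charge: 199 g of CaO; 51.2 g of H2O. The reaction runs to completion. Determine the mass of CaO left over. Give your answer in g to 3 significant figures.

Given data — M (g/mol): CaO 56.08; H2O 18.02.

n(CaO) = 199.0 / 56.08 = 3.549 mol
n(H2O) = 51.20 / 18.02 = 2.841 mol
n/ν → CaO: 3.549, H2O: 2.841; H2O is limiting.
CaO consumed = (1/1) × 2.841 = 2.841 mol
CaO remaining = 3.549 − 2.841 = 0.7080 mol
mass = 0.7080 × 56.08 = 39.70 g

39.7 g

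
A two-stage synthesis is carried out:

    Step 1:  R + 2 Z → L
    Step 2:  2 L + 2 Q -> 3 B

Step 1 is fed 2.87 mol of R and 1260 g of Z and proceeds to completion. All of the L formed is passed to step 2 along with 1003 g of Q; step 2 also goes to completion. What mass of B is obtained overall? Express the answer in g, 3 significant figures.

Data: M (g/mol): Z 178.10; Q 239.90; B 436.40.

Step 1:
n(R) = 2.870 mol
n(Z) = 1260 / 178.10 = 7.075 mol
n/ν → R: 2.870, Z: 3.538; R is limiting.
n(L) produced = (1/1) × 2.870 = 2.870 mol
Step 2:
n(L) available = 2.870 mol
n(Q) = 1003 / 239.90 = 4.181 mol
n/ν → L: 1.435, Q: 2.091; L is limiting.
n(B) = (3/2) × 2.870 = 4.305 mol
mass = 4.305 × 436.40 = 1879 g

1880 g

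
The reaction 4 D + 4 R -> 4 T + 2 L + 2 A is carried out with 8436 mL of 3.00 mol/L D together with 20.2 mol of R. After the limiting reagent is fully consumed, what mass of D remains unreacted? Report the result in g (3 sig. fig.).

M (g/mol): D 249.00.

n(D) = 3.00 × 8436/1000 = 25.31 mol
n(R) = 20.20 mol
n/ν for D = 25.31/4 = 6.328
n/ν for R = 20.20/4 = 5.050
Smallest n/ν is R → limiting reagent.
D consumed = (4/4) × 20.20 = 20.20 mol
D remaining = 25.31 − 20.20 = 5.110 mol
mass = 5.110 × 249.00 = 1272 g

1270 g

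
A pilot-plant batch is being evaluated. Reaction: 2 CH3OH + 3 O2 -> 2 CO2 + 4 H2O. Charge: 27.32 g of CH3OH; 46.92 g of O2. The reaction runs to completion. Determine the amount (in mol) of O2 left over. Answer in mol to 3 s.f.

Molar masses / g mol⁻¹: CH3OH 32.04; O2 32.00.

n(CH3OH) = 27.32 / 32.04 = 0.8527 mol
n(O2) = 46.92 / 32.00 = 1.466 mol
n/ν for CH3OH = 0.8527/2 = 0.4264
n/ν for O2 = 1.466/3 = 0.4887
Smallest n/ν is CH3OH → limiting reagent.
O2 consumed = (3/2) × 0.8527 = 1.279 mol
O2 remaining = 1.466 − 1.279 = 0.1870 mol

0.187 mol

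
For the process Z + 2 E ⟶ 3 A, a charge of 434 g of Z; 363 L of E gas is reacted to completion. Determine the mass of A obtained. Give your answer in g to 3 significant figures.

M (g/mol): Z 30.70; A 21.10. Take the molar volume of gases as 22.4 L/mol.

513 g

n(Z) = 434.0 / 30.70 = 14.14 mol
n(E) = 363.0 / 22.4 = 16.21 mol
n/ν for Z = 14.14/1 = 14.14
n/ν for E = 16.21/2 = 8.105
Smallest n/ν is E → limiting reagent.
n(A) = (3/2) × 16.21 = 24.32 mol
mass = 24.32 × 21.10 = 513.2 g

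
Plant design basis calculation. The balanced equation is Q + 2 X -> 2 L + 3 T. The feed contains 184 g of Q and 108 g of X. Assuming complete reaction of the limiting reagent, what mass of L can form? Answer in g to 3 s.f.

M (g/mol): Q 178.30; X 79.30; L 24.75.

n(Q) = 184.0 / 178.30 = 1.032 mol
n(X) = 108.0 / 79.30 = 1.362 mol
n/ν for Q = 1.032/1 = 1.032
n/ν for X = 1.362/2 = 0.6810
Smallest n/ν is X → limiting reagent.
n(L) = (2/2) × 1.362 = 1.362 mol
mass = 1.362 × 24.75 = 33.71 g

33.7 g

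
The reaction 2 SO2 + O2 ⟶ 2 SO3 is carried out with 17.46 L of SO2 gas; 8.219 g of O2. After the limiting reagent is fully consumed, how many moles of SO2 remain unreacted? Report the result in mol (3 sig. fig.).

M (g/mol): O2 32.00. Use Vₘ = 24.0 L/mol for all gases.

0.214 mol

n(SO2) = 17.46 / 24.0 = 0.7275 mol
n(O2) = 8.219 / 32.00 = 0.2568 mol
n/ν for SO2 = 0.7275/2 = 0.3638
n/ν for O2 = 0.2568/1 = 0.2568
Smallest n/ν is O2 → limiting reagent.
SO2 consumed = (2/1) × 0.2568 = 0.5136 mol
SO2 remaining = 0.7275 − 0.5136 = 0.2139 mol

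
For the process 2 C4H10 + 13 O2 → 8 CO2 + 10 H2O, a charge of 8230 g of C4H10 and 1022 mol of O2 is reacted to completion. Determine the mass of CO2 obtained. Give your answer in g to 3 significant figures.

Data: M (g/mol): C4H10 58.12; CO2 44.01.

n(C4H10) = 8230 / 58.12 = 141.6 mol
n(O2) = 1022 mol
n/ν → C4H10: 70.80, O2: 78.62; C4H10 is limiting.
n(CO2) = (8/2) × 141.6 = 566.4 mol
mass = 566.4 × 44.01 = 24930 g

24900 g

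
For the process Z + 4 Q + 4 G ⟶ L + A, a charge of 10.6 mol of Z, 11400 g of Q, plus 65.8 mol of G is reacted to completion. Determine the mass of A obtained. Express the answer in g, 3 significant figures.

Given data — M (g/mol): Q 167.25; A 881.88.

n(Z) = 10.60 mol
n(Q) = 11400 / 167.25 = 68.16 mol
n(G) = 65.80 mol
n/ν → Z: 10.60, Q: 17.04, G: 16.45; Z is limiting.
n(A) = (1/1) × 10.60 = 10.60 mol
mass = 10.60 × 881.88 = 9348 g

9350 g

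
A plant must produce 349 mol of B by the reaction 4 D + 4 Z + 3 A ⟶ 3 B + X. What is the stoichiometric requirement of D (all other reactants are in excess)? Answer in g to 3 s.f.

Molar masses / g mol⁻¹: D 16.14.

7510 g

n(B) = 349.0 mol
n(D) = (4/3) × 349.0 = 465.3 mol
mass = 465.3 × 16.14 = 7510 g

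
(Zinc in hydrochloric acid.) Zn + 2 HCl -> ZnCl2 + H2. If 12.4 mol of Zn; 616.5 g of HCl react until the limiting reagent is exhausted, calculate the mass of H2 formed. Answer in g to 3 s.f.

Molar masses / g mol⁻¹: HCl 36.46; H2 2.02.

n(Zn) = 12.40 mol
n(HCl) = 616.5 / 36.46 = 16.91 mol
n/ν for Zn = 12.40/1 = 12.40
n/ν for HCl = 16.91/2 = 8.455
Smallest n/ν is HCl → limiting reagent.
n(H2) = (1/2) × 16.91 = 8.455 mol
mass = 8.455 × 2.02 = 17.08 g

17.1 g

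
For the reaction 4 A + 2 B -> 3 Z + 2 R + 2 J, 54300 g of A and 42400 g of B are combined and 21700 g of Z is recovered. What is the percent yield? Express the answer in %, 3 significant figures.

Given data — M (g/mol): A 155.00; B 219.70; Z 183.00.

n(A) = 54300 / 155.00 = 350.3 mol
n(B) = 42400 / 219.70 = 193.0 mol
n/ν for A = 350.3/4 = 87.58
n/ν for B = 193.0/2 = 96.50
Smallest n/ν is A → limiting reagent.
theoretical n(Z) = (3/4) × 350.3 = 262.7 mol → 48070 g
% yield = 21700 / 48070 × 100 = 45.14 %

45.1 %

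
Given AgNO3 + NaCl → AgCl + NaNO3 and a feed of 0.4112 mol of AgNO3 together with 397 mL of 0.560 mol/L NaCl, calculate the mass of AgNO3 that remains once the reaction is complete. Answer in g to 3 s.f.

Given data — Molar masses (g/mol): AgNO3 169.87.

32.1 g

n(AgNO3) = 0.4112 mol
n(NaCl) = 0.560 × 397.0/1000 = 0.2223 mol
n/ν for AgNO3 = 0.4112/1 = 0.4112
n/ν for NaCl = 0.2223/1 = 0.2223
Smallest n/ν is NaCl → limiting reagent.
AgNO3 consumed = (1/1) × 0.2223 = 0.2223 mol
AgNO3 remaining = 0.4112 − 0.2223 = 0.1889 mol
mass = 0.1889 × 169.87 = 32.09 g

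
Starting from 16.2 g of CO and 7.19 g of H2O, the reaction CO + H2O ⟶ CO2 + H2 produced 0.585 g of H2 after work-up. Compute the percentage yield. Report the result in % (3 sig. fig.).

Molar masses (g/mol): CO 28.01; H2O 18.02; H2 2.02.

n(CO) = 16.20 / 28.01 = 0.5784 mol
n(H2O) = 7.190 / 18.02 = 0.3990 mol
n/ν → CO: 0.5784, H2O: 0.3990; H2O is limiting.
theoretical n(H2) = (1/1) × 0.3990 = 0.3990 mol → 0.8060 g
% yield = 0.585 / 0.8060 × 100 = 72.58 %

72.6 %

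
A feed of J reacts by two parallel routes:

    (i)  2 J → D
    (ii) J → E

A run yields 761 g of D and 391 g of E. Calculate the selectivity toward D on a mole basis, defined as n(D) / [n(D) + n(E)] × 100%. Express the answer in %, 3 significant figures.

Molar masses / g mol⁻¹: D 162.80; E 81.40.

n(D) = 761 / 162.80 = 4.674 mol
n(E) = 391 / 81.40 = 4.803 mol
selectivity = 4.674/(4.674+4.803) × 100 = 49.32 %

49.3 %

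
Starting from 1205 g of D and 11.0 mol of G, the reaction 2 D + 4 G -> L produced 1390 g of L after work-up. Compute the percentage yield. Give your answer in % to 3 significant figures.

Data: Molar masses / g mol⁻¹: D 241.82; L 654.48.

85.2 %

n(D) = 1205 / 241.82 = 4.983 mol
n(G) = 11.00 mol
n/ν → D: 2.492, G: 2.750; D is limiting.
theoretical n(L) = (1/2) × 4.983 = 2.492 mol → 1631 g
% yield = 1390 / 1631 × 100 = 85.22 %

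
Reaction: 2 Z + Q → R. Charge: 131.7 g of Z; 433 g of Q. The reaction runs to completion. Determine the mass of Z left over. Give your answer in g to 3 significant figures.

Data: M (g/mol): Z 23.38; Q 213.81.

37.0 g

n(Z) = 131.7 / 23.38 = 5.633 mol
n(Q) = 433.0 / 213.81 = 2.025 mol
n/ν → Z: 2.817, Q: 2.025; Q is limiting.
Z consumed = (2/1) × 2.025 = 4.050 mol
Z remaining = 5.633 − 4.050 = 1.583 mol
mass = 1.583 × 23.38 = 37.01 g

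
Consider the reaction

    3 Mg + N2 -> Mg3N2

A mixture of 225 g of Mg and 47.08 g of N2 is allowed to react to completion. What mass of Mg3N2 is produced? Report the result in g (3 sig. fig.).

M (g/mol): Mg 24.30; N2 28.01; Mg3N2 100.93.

170 g

n(Mg) = 225.0 / 24.30 = 9.259 mol
n(N2) = 47.08 / 28.01 = 1.681 mol
n/ν for Mg = 9.259/3 = 3.086
n/ν for N2 = 1.681/1 = 1.681
Smallest n/ν is N2 → limiting reagent.
n(Mg3N2) = (1/1) × 1.681 = 1.681 mol
mass = 1.681 × 100.93 = 169.7 g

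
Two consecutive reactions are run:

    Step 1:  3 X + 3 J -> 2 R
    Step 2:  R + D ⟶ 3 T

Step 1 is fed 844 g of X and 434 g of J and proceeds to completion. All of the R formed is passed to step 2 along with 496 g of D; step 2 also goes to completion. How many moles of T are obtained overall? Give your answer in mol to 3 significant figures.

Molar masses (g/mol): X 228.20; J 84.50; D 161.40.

7.40 mol

Step 1:
n(X) = 844.0 / 228.20 = 3.699 mol
n(J) = 434.0 / 84.50 = 5.136 mol
n/ν for X = 3.699/3 = 1.233
n/ν for J = 5.136/3 = 1.712
Smallest n/ν is X → limiting reagent.
n(R) produced = (2/3) × 3.699 = 2.466 mol
Step 2:
n(R) available = 2.466 mol
n(D) = 496.0 / 161.40 = 3.073 mol
n/ν for R = 2.466/1 = 2.466
n/ν for D = 3.073/1 = 3.073
Smallest n/ν is R → limiting reagent.
n(T) = (3/1) × 2.466 = 7.398 mol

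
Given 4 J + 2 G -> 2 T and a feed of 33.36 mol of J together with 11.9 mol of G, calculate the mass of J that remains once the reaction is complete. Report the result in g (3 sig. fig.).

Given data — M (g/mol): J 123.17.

n(J) = 33.36 mol
n(G) = 11.90 mol
n/ν for J = 33.36/4 = 8.340
n/ν for G = 11.90/2 = 5.950
Smallest n/ν is G → limiting reagent.
J consumed = (4/2) × 11.90 = 23.80 mol
J remaining = 33.36 − 23.80 = 9.560 mol
mass = 9.560 × 123.17 = 1178 g

1180 g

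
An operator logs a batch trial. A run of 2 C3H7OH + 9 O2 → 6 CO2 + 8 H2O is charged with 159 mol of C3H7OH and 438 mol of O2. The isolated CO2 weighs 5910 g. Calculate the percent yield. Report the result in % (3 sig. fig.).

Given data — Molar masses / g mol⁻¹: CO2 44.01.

n(C3H7OH) = 159.0 mol
n(O2) = 438.0 mol
n/ν → C3H7OH: 79.50, O2: 48.67; O2 is limiting.
theoretical n(CO2) = (6/9) × 438.0 = 292.0 mol → 12850 g
% yield = 5910 / 12850 × 100 = 45.99 %

46.0 %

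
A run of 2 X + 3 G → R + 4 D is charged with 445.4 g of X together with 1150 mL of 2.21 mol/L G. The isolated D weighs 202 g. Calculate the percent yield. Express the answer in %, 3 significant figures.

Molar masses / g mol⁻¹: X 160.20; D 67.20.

n(X) = 445.4 / 160.20 = 2.780 mol
n(G) = 2.21 × 1150/1000 = 2.542 mol
n/ν for X = 2.780/2 = 1.390
n/ν for G = 2.542/3 = 0.8473
Smallest n/ν is G → limiting reagent.
theoretical n(D) = (4/3) × 2.542 = 3.389 mol → 227.7 g
% yield = 202 / 227.7 × 100 = 88.71 %

88.7 %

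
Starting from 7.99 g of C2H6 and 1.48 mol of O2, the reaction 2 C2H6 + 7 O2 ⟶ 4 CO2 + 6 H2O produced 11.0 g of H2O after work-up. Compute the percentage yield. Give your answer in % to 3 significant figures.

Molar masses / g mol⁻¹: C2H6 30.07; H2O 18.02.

n(C2H6) = 7.990 / 30.07 = 0.2657 mol
n(O2) = 1.480 mol
n/ν for C2H6 = 0.2657/2 = 0.1329
n/ν for O2 = 1.480/7 = 0.2114
Smallest n/ν is C2H6 → limiting reagent.
theoretical n(H2O) = (6/2) × 0.2657 = 0.7971 mol → 14.36 g
% yield = 11.0 / 14.36 × 100 = 76.60 %

76.6 %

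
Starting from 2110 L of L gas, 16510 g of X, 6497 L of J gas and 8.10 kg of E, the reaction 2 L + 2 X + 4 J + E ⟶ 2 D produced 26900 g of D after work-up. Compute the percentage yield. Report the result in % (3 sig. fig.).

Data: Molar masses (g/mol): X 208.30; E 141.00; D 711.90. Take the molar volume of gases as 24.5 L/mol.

n(L) = 2110 / 24.5 = 86.12 mol
n(X) = 16510 / 208.30 = 79.26 mol
n(J) = 6497 / 24.5 = 265.2 mol
n(E) = 8.100×1000 / 141.00 = 57.45 mol
n/ν for L = 86.12/2 = 43.06
n/ν for X = 79.26/2 = 39.63
n/ν for J = 265.2/4 = 66.30
n/ν for E = 57.45/1 = 57.45
Smallest n/ν is X → limiting reagent.
theoretical n(D) = (2/2) × 79.26 = 79.26 mol → 56430 g
% yield = 26900 / 56430 × 100 = 47.67 %

47.7 %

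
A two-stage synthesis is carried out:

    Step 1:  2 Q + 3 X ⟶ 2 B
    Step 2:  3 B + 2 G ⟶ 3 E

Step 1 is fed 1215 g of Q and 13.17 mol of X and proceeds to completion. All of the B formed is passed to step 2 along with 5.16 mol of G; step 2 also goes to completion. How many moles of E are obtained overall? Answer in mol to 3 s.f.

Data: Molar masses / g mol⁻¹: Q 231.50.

Step 1:
n(Q) = 1215 / 231.50 = 5.248 mol
n(X) = 13.17 mol
n/ν for Q = 5.248/2 = 2.624
n/ν for X = 13.17/3 = 4.390
Smallest n/ν is Q → limiting reagent.
n(B) produced = (2/2) × 5.248 = 5.248 mol
Step 2:
n(B) available = 5.248 mol
n(G) = 5.160 mol
n/ν for B = 5.248/3 = 1.749
n/ν for G = 5.160/2 = 2.580
Smallest n/ν is B → limiting reagent.
n(E) = (3/3) × 5.248 = 5.248 mol

5.25 mol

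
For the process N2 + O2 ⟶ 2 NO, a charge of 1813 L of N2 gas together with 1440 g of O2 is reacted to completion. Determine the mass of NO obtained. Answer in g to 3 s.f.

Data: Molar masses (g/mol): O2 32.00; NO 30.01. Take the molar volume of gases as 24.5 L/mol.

n(N2) = 1813 / 24.5 = 74.00 mol
n(O2) = 1440 / 32.00 = 45.00 mol
n/ν for N2 = 74.00/1 = 74.00
n/ν for O2 = 45.00/1 = 45.00
Smallest n/ν is O2 → limiting reagent.
n(NO) = (2/1) × 45.00 = 90.00 mol
mass = 90.00 × 30.01 = 2701 g

2700 g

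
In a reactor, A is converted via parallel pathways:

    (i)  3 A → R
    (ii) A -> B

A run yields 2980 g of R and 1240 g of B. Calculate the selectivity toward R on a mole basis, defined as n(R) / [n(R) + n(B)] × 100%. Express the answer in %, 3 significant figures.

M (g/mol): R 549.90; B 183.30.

n(R) = 2980 / 549.90 = 5.419 mol
n(B) = 1240 / 183.30 = 6.765 mol
selectivity = 5.419/(5.419+6.765) × 100 = 44.48 %

44.5 %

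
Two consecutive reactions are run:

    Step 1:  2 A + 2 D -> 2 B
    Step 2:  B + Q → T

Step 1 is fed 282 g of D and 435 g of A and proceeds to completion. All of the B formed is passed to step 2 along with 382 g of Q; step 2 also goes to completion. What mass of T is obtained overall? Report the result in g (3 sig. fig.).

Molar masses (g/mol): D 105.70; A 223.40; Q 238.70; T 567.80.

Step 1:
n(D) = 282.0 / 105.70 = 2.668 mol
n(A) = 435.0 / 223.40 = 1.947 mol
n/ν → D: 1.334, A: 0.9735; A is limiting.
n(B) produced = (2/2) × 1.947 = 1.947 mol
Step 2:
n(B) available = 1.947 mol
n(Q) = 382.0 / 238.70 = 1.600 mol
n/ν → B: 1.947, Q: 1.600; Q is limiting.
n(T) = (1/1) × 1.600 = 1.600 mol
mass = 1.600 × 567.80 = 908.5 g

909 g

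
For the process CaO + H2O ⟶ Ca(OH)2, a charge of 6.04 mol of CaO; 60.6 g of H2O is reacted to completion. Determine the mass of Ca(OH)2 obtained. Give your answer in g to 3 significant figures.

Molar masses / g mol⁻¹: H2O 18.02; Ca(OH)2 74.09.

n(CaO) = 6.040 mol
n(H2O) = 60.60 / 18.02 = 3.363 mol
n/ν for CaO = 6.040/1 = 6.040
n/ν for H2O = 3.363/1 = 3.363
Smallest n/ν is H2O → limiting reagent.
n(Ca(OH)2) = (1/1) × 3.363 = 3.363 mol
mass = 3.363 × 74.09 = 249.2 g

249 g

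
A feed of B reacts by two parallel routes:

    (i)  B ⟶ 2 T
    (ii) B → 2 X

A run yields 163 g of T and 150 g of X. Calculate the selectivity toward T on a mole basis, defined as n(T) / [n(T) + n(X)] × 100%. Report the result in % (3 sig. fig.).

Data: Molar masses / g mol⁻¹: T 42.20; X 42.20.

n(T) = 163 / 42.20 = 3.863 mol
n(X) = 150 / 42.20 = 3.555 mol
selectivity = 3.863/(3.863+3.555) × 100 = 52.08 %

52.1 %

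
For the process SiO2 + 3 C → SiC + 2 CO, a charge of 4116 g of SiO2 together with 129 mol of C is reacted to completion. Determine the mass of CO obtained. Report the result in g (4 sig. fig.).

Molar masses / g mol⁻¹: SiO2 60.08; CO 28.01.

2409 g

n(SiO2) = 4116 / 60.08 = 68.51 mol
n(C) = 129.0 mol
n/ν → SiO2: 68.51, C: 43.00; C is limiting.
n(CO) = (2/3) × 129.0 = 86.00 mol
mass = 86.00 × 28.01 = 2409 g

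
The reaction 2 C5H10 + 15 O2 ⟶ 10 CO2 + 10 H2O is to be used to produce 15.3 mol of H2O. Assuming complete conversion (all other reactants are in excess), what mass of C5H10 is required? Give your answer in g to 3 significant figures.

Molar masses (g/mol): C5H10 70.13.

n(H2O) = 15.30 mol
n(C5H10) = (2/10) × 15.30 = 3.060 mol
mass = 3.060 × 70.13 = 214.6 g

215 g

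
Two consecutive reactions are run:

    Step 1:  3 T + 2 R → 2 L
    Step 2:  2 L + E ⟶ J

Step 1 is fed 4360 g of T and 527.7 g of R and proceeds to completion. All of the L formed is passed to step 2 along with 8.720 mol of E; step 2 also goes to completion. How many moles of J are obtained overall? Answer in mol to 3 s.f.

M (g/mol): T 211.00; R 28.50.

Step 1:
n(T) = 4360 / 211.00 = 20.66 mol
n(R) = 527.7 / 28.50 = 18.52 mol
n/ν for T = 20.66/3 = 6.887
n/ν for R = 18.52/2 = 9.260
Smallest n/ν is T → limiting reagent.
n(L) produced = (2/3) × 20.66 = 13.77 mol
Step 2:
n(L) available = 13.77 mol
n(E) = 8.720 mol
n/ν for L = 13.77/2 = 6.885
n/ν for E = 8.720/1 = 8.720
Smallest n/ν is L → limiting reagent.
n(J) = (1/2) × 13.77 = 6.885 mol

6.89 mol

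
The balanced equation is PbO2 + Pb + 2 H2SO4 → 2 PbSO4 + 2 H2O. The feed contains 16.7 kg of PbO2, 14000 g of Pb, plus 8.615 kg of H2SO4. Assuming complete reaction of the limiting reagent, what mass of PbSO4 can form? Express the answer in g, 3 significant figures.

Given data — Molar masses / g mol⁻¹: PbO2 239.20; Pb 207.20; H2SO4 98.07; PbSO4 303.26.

n(PbO2) = 16.70×1000 / 239.20 = 69.82 mol
n(Pb) = 14000 / 207.20 = 67.57 mol
n(H2SO4) = 8.615×1000 / 98.07 = 87.85 mol
n/ν for PbO2 = 69.82/1 = 69.82
n/ν for Pb = 67.57/1 = 67.57
n/ν for H2SO4 = 87.85/2 = 43.93
Smallest n/ν is H2SO4 → limiting reagent.
n(PbSO4) = (2/2) × 87.85 = 87.85 mol
mass = 87.85 × 303.26 = 26640 g

26600 g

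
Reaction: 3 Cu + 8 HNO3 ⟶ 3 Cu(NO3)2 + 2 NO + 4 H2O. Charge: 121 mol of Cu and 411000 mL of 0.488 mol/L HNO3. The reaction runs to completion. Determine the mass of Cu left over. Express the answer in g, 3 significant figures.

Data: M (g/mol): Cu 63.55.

n(Cu) = 121.0 mol
n(HNO3) = 0.488 × 411000/1000 = 200.6 mol
n/ν → Cu: 40.33, HNO3: 25.08; HNO3 is limiting.
Cu consumed = (3/8) × 200.6 = 75.23 mol
Cu remaining = 121.0 − 75.23 = 45.77 mol
mass = 45.77 × 63.55 = 2909 g

2910 g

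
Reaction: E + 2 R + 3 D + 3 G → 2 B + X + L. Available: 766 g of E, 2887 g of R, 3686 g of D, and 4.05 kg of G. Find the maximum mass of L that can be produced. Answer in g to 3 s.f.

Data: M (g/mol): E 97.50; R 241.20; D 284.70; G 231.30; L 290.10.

n(E) = 766.0 / 97.50 = 7.856 mol
n(R) = 2887 / 241.20 = 11.97 mol
n(D) = 3686 / 284.70 = 12.95 mol
n(G) = 4.050×1000 / 231.30 = 17.51 mol
n/ν for E = 7.856/1 = 7.856
n/ν for R = 11.97/2 = 5.985
n/ν for D = 12.95/3 = 4.317
n/ν for G = 17.51/3 = 5.837
Smallest n/ν is D → limiting reagent.
n(L) = (1/3) × 12.95 = 4.317 mol
mass = 4.317 × 290.10 = 1252 g

1250 g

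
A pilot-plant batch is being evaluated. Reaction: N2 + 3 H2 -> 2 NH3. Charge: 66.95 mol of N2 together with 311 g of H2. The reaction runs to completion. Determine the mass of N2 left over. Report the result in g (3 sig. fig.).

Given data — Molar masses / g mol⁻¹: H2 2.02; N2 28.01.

438 g

n(N2) = 66.95 mol
n(H2) = 311.0 / 2.02 = 154.0 mol
n/ν for N2 = 66.95/1 = 66.95
n/ν for H2 = 154.0/3 = 51.33
Smallest n/ν is H2 → limiting reagent.
N2 consumed = (1/3) × 154.0 = 51.33 mol
N2 remaining = 66.95 − 51.33 = 15.62 mol
mass = 15.62 × 28.01 = 437.5 g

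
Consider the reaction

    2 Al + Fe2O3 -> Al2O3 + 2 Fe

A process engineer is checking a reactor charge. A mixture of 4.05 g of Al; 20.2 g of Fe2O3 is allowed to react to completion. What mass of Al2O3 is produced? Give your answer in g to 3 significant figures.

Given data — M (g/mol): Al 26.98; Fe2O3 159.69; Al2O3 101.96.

7.65 g

n(Al) = 4.050 / 26.98 = 0.1501 mol
n(Fe2O3) = 20.20 / 159.69 = 0.1265 mol
n/ν for Al = 0.1501/2 = 0.07505
n/ν for Fe2O3 = 0.1265/1 = 0.1265
Smallest n/ν is Al → limiting reagent.
n(Al2O3) = (1/2) × 0.1501 = 0.07505 mol
mass = 0.07505 × 101.96 = 7.652 g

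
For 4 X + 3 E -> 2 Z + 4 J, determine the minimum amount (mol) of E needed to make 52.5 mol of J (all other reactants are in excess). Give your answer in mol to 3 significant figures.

39.4 mol

n(J) = 52.50 mol
n(E) = (3/4) × 52.50 = 39.38 mol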